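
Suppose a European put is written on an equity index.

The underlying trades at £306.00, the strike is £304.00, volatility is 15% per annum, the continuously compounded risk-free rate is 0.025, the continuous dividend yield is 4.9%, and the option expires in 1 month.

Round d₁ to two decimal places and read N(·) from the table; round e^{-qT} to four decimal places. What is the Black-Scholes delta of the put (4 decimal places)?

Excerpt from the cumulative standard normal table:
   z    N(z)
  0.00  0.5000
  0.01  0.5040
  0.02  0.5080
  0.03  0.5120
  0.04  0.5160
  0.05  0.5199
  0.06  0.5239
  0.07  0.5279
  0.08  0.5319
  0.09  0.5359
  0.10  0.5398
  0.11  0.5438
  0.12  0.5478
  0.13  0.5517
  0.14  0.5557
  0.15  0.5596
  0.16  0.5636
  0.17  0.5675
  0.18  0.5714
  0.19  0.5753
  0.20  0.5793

-0.4465

σ√T = 0.15 × 0.2887 = 0.0433
d₁ = [ln(306/304) + (0.025 − 0.049 + 0.15²/2)·0.08333] / 0.0433 = [0.0066 − 0.0011] / 0.0433 = 0.1269 → 0.13
N(d₁) = N(0.13) = 0.5517
Δ_put = e^(−qT)·(N(d₁) − 1) = 0.9959·(0.5517 − 1) = -0.4465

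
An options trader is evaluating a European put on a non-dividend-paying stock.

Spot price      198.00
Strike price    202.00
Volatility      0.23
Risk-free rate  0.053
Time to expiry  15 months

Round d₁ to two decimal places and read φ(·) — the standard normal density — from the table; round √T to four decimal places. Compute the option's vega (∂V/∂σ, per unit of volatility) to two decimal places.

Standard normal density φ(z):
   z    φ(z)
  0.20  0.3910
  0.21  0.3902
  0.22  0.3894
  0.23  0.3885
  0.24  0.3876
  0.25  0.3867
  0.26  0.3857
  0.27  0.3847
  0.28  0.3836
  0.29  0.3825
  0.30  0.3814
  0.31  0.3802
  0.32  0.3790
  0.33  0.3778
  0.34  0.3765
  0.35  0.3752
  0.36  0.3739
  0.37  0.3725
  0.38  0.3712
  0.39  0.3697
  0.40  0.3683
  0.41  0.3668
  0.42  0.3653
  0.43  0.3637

84.16

σ√T = 0.23 × 1.1180 = 0.2571
ln(S/K) + (r + σ²/2)T = ln(198/202) + (0.053 + 0.23²/2)·1.25 = -0.0200 + 0.0993 = 0.0793
d₁ = 0.0793 / 0.2571 = 0.3084 which rounds to 0.31
√T = √1.25 = 1.1180
φ(d₁) = φ(0.31) = 0.3802
vega = S·φ(d₁)·√T = 198·0.3802·1.1180 = 84.1626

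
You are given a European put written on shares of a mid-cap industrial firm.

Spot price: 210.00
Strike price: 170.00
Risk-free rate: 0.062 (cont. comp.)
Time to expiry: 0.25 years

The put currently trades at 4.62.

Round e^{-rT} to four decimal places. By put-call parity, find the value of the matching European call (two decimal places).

e^(−rT) = e^(−0.062·0.25) = 0.9846
Put-call parity: C − P = S − K·e^(−rT) = 210 − 170·0.9846 = 210 − 167.3820 = 42.6180
C = P + (C − P) = 4.62 + (42.6180) = 47.2380

47.24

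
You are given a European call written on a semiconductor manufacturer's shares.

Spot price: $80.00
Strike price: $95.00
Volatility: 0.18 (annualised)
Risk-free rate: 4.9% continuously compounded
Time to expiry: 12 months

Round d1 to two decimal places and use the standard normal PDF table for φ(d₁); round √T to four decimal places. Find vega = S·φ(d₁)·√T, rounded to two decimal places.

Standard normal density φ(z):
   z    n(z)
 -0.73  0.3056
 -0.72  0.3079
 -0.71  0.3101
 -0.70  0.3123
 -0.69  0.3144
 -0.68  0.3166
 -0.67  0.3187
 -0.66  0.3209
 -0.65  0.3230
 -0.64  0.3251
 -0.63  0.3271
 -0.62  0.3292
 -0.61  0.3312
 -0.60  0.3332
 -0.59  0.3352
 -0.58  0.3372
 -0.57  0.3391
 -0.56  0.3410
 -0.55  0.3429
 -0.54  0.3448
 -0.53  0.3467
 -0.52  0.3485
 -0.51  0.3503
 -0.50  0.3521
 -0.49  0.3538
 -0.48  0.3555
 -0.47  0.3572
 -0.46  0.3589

26.82

σ√T = 0.18 × 1.0000 = 0.1800
d₁ = [ln(80/95) + (0.049 + ½·0.18²)·1] / (σ√T) = (-0.1719 + 0.0652) / 0.1800 = -0.5925 → -0.59
√T = √1 = 1.0000
φ(d₁) = φ(-0.59) = 0.3352
vega = S·φ(d₁)·√T = 80·0.3352·1.0000 = 26.8160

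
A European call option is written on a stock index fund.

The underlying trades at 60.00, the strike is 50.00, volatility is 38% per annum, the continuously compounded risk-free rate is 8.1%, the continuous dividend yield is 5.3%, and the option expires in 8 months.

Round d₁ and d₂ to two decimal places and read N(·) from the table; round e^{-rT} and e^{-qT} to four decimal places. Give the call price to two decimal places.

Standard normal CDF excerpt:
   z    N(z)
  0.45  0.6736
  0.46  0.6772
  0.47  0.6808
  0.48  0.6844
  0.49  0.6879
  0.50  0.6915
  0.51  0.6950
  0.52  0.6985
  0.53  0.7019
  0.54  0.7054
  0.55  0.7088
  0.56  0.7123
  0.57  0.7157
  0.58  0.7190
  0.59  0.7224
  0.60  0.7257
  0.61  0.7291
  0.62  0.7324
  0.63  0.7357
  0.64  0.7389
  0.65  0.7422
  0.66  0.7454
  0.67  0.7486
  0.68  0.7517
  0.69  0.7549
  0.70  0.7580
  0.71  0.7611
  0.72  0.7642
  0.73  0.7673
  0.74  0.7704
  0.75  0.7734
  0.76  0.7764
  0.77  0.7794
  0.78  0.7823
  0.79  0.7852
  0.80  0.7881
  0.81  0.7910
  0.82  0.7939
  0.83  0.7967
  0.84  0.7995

13.06

σ√T = 0.38·√0.6667 = 0.3103
d₁ = [ln(60/50) + (0.081 − 0.053 + ½·0.38²)·0.6667] / (σ√T) = (0.1823 + 0.0668) / 0.3103 = 0.8029 ≈ 0.80
d₂ = 0.8029 − 0.3103 = 0.4927 ≈ 0.49
exp(−qT) = exp(−0.053·0.6667) = 0.9653;  exp(−rT) = exp(−0.081·0.6667) = 0.9474
N(d₁) = N(0.80) = 0.7881;  N(d₂) = N(0.49) = 0.6879
C = 60·0.9653·0.7881 − 50·0.9474·0.6879 = 45.6452 − 32.5858 = 13.0594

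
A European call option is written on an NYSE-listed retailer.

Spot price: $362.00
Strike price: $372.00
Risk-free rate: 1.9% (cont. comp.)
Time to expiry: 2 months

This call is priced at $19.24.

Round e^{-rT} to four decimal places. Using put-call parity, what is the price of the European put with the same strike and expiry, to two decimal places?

$28.05

e^(−rT) = e^(−0.019·0.1667) = 0.9968
Put-call parity: C − P = S − K·e^(−rT) = 362 − 372·0.9968 = 362 − 370.8096 = -8.8096
P = C − (C − P) = 19.24 − (-8.8096) = 28.0496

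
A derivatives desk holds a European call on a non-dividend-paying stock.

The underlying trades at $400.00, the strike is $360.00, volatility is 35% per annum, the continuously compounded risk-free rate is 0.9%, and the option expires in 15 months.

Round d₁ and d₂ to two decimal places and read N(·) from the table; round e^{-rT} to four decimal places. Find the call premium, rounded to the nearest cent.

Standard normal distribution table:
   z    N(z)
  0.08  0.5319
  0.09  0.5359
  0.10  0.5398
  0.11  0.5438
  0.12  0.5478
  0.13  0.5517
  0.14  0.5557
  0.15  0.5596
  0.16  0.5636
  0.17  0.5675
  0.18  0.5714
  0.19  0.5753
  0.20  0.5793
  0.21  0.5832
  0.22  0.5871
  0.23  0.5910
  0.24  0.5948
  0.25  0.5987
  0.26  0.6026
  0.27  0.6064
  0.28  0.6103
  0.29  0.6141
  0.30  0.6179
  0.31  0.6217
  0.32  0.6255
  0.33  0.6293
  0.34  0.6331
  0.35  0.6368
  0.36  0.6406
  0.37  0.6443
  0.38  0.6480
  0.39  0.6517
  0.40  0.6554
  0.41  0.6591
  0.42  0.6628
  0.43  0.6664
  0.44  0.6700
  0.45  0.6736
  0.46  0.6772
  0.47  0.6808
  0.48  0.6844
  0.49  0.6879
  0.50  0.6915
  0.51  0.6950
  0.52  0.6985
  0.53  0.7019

T = 1.25;  σ√T = 0.3913
d₁ = [ln(400/360) + (0.009 + ½·0.35²)·1.25] / (σ√T) = (0.1054 + 0.0878) / 0.3913 = 0.4937 which rounds to 0.49
d₂ = 0.4937 − 0.3913 = 0.1023 which rounds to 0.10
exp(−rT) = exp(−0.009·1.25) = 0.9888
C = 400·N(0.49) − 360·0.9888·N(0.10) = 400·0.6879 − 360·0.9888·0.5398 = 275.1600 − 192.1515 = 83.0085

$83.01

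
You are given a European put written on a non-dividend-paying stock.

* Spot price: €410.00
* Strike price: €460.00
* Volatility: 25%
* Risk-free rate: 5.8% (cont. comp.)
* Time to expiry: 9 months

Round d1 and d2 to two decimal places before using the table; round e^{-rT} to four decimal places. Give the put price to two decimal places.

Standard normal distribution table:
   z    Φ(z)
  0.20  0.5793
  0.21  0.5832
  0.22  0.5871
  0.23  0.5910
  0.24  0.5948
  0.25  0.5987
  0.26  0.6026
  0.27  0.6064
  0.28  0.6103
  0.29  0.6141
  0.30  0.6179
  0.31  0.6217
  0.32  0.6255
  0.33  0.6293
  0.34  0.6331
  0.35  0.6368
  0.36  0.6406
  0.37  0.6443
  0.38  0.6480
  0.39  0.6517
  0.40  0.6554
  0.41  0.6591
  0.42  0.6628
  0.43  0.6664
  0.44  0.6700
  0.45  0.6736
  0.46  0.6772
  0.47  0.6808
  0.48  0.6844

T = 0.75;  σ√T = 0.2165
ln(S/K) + (r + σ²/2)T = ln(410/460) + (0.058 + 0.25²/2)·0.75 = -0.1151 + 0.0669 = -0.0481
d₁ = -0.0481 / 0.2165 = -0.2223 which rounds to -0.22
d₂ = d₁ − σ√T = -0.2223 − 0.2165 = -0.4388 which rounds to -0.44
e^(−rT) = e^(−0.058·0.75) = 0.9574
N(−d₂) = N(0.44) = 0.6700;  N(−d₁) = N(0.22) = 0.5871
P = 460·0.9574·0.6700 − 410·0.5871 = 295.0707 − 240.7110 = 54.3597

€54.36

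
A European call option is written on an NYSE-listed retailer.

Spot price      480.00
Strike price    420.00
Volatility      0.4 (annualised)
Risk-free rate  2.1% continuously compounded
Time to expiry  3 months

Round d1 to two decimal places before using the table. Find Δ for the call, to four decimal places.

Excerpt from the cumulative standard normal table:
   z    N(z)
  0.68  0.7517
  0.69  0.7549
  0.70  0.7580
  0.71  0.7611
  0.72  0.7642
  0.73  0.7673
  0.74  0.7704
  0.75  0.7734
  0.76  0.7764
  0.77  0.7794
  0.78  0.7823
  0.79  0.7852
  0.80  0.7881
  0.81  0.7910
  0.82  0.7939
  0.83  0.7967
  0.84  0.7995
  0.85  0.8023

0.7852

σ√T = 0.4 × 0.5000 = 0.2000
d₁ = [ln(480/420) + (0.021 + 0.4²/2)·0.25] / 0.2000 = [0.1335 + 0.0253] / 0.2000 = 0.7939 ⇒ 0.79
N(d₁) = N(0.79) = 0.7852
Δ_call = N(d₁) = 0.7852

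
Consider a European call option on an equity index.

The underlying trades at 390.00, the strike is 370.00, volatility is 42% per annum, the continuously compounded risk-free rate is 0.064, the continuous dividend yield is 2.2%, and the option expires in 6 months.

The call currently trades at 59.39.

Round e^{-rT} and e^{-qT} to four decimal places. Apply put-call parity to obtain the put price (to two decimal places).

31.99

exp(−qT) = exp(−0.022·0.5) = 0.9891;  exp(−rT) = exp(−0.064·0.5) = 0.9685
Put-call parity: C − P = S·e^(−qT) − K·e^(−rT) = 390·0.9891 − 370·0.9685 = 385.7490 − 358.3450 = 27.4040
P = C − (C − P) = 59.39 − (27.4040) = 31.9860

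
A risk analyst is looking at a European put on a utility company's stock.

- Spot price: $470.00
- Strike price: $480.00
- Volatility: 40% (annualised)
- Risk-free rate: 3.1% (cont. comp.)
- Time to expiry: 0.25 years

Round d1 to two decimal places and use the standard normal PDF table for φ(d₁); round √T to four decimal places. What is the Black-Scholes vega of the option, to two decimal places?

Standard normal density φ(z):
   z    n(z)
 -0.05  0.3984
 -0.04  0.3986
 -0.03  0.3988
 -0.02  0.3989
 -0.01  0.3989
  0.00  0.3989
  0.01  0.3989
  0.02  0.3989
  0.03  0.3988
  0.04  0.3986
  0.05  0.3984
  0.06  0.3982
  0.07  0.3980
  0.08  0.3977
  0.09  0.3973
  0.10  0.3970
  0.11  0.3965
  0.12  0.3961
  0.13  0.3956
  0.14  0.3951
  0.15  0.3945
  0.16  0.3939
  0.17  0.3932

σ√T = 0.4 × 0.5000 = 0.2000
d₁ = [ln(470/480) + (0.031 + 0.4²/2)·0.25] / 0.2000 = [-0.0211 + 0.0278] / 0.2000 = 0.0335 ≈ 0.03
√T = √0.25 = 0.5000
φ(d₁) = φ(0.03) = 0.3988
vega = S·φ(d₁)·√T = 470·0.3988·0.5000 = 93.7180
(Call and put vega coincide under Black-Scholes.)

93.72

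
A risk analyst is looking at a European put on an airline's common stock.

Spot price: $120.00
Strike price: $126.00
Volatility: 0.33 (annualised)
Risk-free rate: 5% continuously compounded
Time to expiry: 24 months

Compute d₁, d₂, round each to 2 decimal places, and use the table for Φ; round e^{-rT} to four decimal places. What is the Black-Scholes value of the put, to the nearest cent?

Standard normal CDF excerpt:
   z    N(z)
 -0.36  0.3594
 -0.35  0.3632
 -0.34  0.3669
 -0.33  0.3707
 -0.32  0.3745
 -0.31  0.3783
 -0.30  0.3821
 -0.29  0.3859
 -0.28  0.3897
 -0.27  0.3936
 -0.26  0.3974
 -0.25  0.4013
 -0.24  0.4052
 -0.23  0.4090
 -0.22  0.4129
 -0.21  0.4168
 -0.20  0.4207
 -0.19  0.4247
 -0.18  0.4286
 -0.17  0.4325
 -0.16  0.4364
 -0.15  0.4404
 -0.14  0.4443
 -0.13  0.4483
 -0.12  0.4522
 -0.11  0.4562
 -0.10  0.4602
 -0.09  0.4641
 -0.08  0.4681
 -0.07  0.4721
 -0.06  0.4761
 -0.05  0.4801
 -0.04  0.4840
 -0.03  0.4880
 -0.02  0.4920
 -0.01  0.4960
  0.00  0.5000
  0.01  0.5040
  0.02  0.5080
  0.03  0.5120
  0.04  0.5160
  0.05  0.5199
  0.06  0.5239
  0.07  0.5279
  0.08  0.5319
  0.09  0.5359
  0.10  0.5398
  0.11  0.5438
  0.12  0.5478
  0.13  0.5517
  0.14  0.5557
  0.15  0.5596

σ√T = 0.33·√2 = 0.4667
d₁ = [ln(120/126) + (0.05 + ½·0.33²)·2] / (σ√T) = (-0.0488 + 0.2089) / 0.4667 = 0.3431 which rounds to 0.34
d₂ = 0.3431 − 0.4667 = -0.1236 which rounds to -0.12
exp(−rT) = exp(−0.05·2) = 0.9048
N(−d₂) = N(0.12) = 0.5478;  N(−d₁) = N(-0.34) = 0.3669
P = 126·0.9048·0.5478 − 120·0.3669 = 62.4518 − 44.0280 = 18.4238

$18.42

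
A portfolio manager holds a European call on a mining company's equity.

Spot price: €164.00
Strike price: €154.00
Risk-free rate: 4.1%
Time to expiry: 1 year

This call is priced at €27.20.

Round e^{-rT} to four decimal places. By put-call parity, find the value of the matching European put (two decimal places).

€11.01

exp(−rT) = exp(−0.041·1) = 0.9598
Put-call parity: C − P = S − K·e^(−rT) = 164 − 154·0.9598 = 164 − 147.8092 = 16.1908
P = C − (C − P) = 27.20 − (16.1908) = 11.0092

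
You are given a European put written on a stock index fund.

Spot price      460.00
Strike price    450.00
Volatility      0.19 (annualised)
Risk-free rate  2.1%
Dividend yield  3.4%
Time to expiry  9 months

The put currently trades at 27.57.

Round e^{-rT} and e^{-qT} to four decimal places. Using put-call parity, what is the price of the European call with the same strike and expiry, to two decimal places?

e^(−qT) = e^(−0.034·0.75) = 0.9748;  e^(−rT) = e^(−0.021·0.75) = 0.9844
Put-call parity: C − P = S·e^(−qT) − K·e^(−rT) = 460·0.9748 − 450·0.9844 = 448.4080 − 442.9800 = 5.4280
C = P + (C − P) = 27.57 + (5.4280) = 32.9980

33.00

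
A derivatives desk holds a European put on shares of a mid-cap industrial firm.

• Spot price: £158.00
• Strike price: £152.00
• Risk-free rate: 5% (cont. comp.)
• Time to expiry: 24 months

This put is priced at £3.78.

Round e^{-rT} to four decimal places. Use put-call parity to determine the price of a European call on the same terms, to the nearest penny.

£24.25

e^(−rT) = e^(−0.05·2) = 0.9048
Put-call parity: C − P = S − K·e^(−rT) = 158 − 152·0.9048 = 158 − 137.5296 = 20.4704
C = P + (C − P) = 3.78 + (20.4704) = 24.2504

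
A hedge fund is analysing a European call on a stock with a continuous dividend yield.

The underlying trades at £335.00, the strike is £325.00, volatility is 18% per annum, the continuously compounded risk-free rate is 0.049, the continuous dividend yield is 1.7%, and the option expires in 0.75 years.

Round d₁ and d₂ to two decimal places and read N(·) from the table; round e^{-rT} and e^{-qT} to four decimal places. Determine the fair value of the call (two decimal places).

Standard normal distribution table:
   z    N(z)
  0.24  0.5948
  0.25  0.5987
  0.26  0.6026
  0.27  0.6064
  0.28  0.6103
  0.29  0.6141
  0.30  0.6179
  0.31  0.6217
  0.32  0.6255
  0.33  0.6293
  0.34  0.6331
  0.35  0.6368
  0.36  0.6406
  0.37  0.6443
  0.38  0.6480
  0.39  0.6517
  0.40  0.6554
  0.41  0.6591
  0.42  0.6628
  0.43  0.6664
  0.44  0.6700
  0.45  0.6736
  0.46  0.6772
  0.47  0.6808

£30.44

σ√T = 0.18·√0.75 = 0.1559
d₁ = [ln(335/325) + (0.049 − 0.017 + ½·0.18²)·0.75] / (σ√T) = (0.0303 + 0.0362) / 0.1559 = 0.4263 ≈ 0.43
d₂ = 0.4263 − 0.1559 = 0.2704 ≈ 0.27
exp(−qT) = exp(−0.017·0.75) = 0.9873;  exp(−rT) = exp(−0.049·0.75) = 0.9639
C = 335·0.9873·N(0.43) − 325·0.9639·N(0.27) = 335·0.9873·0.6664 − 325·0.9639·0.6064 = 220.4088 − 189.9654 = 30.4434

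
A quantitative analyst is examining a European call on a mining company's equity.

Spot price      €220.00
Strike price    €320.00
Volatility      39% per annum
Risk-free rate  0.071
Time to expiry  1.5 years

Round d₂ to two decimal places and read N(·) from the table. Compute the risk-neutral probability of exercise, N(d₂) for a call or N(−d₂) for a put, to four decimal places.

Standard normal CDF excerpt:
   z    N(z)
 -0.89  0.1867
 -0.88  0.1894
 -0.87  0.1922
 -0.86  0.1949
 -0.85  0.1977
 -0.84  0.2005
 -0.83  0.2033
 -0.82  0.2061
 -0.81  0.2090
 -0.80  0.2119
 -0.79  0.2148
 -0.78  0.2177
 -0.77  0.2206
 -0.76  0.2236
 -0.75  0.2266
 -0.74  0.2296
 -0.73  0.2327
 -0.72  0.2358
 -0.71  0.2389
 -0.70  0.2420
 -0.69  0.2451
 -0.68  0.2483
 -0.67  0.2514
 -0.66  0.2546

σ√T = 0.39 × 1.2247 = 0.4777
d₁ = [ln(220/320) + (0.071 + 0.39²/2)·1.5] / 0.4777 = [-0.3747 + 0.2206] / 0.4777 = -0.3227 ⇒ -0.32
d₂ = d₁ − σ√T = -0.3227 − 0.4777 = -0.8003 ⇒ -0.80
Pr(exercise) under Q = N(d₂) = 0.2119

0.2119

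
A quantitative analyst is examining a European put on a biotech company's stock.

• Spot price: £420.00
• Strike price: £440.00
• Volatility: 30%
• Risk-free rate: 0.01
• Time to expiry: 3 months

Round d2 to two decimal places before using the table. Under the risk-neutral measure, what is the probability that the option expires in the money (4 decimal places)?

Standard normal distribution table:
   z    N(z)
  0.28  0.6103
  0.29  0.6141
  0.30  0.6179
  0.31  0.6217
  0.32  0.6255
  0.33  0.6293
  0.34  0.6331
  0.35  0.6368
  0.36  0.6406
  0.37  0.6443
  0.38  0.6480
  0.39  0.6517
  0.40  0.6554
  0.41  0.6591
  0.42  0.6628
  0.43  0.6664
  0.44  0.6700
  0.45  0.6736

T = 0.25;  σ√T = 0.1500
d₁ = [ln(420/440) + (0.01 + 0.3²/2)·0.25] / 0.1500 = [-0.0465 + 0.0138] / 0.1500 = -0.2185 → -0.22
d₂ = d₁ − σ√T = -0.2185 − 0.1500 = -0.3685 → -0.37
Pr(exercise) under Q = N(−d₂) = N(0.37) = 0.6443

0.6443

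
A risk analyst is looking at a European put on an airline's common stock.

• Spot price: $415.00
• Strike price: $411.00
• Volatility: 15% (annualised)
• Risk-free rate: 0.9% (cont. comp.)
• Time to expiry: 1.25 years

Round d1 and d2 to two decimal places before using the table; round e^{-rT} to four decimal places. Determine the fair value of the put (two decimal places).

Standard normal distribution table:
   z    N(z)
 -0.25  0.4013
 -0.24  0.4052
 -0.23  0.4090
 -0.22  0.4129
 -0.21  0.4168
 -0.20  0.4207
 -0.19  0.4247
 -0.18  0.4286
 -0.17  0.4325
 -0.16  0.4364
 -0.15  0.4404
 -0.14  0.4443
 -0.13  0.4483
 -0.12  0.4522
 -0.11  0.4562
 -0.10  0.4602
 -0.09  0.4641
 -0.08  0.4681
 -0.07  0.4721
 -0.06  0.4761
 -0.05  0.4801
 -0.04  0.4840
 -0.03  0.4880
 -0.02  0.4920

σ√T = 0.15 × 1.1180 = 0.1677
ln(S/K) + (r + σ²/2)T = ln(415/411) + (0.009 + 0.15²/2)·1.25 = 0.0097 + 0.0253 = 0.0350
d₁ = 0.0350 / 0.1677 = 0.2087 ≈ 0.21
d₂ = d₁ − σ√T = 0.2087 − 0.1677 = 0.0410 ≈ 0.04
e^(−rT) = e^(−0.009·1.25) = 0.9888
N(−d₂) = N(-0.04) = 0.4840;  N(−d₁) = N(-0.21) = 0.4168
P = 411·0.9888·0.4840 − 415·0.4168 = 196.6961 − 172.9720 = 23.7241

$23.72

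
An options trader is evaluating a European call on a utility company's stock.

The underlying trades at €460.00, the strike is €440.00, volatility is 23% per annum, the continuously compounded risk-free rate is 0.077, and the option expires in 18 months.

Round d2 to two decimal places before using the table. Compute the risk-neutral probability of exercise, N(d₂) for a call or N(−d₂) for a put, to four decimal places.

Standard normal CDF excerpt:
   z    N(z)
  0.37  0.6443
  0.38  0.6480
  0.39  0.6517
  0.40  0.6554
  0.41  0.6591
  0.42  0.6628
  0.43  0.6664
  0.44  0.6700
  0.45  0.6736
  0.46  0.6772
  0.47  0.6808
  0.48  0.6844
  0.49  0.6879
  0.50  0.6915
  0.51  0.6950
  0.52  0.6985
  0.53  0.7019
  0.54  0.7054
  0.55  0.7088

0.6664

T = 1.5;  σ√T = 0.2817
d₁ = [ln(460/440) + (0.077 + 0.23²/2)·1.5] / 0.2817 = [0.0445 + 0.1552] / 0.2817 = 0.7087 ≈ 0.71
d₂ = d₁ − σ√T = 0.7087 − 0.2817 = 0.4270 ≈ 0.43
Risk-neutral Pr[S_T > K] = N(d₂) = N(0.43) = 0.6664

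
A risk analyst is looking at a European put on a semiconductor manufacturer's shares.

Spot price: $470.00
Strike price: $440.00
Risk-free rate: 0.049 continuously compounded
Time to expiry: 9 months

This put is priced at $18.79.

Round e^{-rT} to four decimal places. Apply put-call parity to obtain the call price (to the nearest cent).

e^(−rT) = e^(−0.049·0.75) = 0.9639
Put-call parity: C − P = S − K·e^(−rT) = 470 − 440·0.9639 = 470 − 424.1160 = 45.8840
C = P + (C − P) = 18.79 + (45.8840) = 64.6740

$64.67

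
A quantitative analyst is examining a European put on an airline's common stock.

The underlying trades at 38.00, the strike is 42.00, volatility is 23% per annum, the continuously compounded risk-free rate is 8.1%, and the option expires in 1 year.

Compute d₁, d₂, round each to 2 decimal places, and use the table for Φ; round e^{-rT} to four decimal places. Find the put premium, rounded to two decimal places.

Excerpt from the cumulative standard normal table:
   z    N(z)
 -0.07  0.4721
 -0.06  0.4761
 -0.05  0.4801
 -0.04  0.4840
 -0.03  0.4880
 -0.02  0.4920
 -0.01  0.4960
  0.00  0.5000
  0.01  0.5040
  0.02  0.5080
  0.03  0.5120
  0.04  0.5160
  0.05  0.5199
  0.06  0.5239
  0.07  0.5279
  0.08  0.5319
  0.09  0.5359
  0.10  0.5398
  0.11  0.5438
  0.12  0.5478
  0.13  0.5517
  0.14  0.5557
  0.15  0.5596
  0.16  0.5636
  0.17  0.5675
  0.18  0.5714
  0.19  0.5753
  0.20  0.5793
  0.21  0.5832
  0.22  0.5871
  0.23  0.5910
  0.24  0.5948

3.89

T = 1;  σ√T = 0.2300
ln(S/K) + (r + σ²/2)T = ln(38/42) + (0.081 + 0.23²/2)·1 = -0.1001 + 0.1075 = 0.0074
d₁ = 0.0074 / 0.2300 = 0.0320 → 0.03
d₂ = d₁ − σ√T = 0.0320 − 0.2300 = -0.1980 → -0.20
exp(−rT) = exp(−0.081·1) = 0.9222
N(−d₂) = N(0.20) = 0.5793;  N(−d₁) = N(-0.03) = 0.4880
P = 42·0.9222·0.5793 − 38·0.4880 = 22.4377 − 18.5440 = 3.8937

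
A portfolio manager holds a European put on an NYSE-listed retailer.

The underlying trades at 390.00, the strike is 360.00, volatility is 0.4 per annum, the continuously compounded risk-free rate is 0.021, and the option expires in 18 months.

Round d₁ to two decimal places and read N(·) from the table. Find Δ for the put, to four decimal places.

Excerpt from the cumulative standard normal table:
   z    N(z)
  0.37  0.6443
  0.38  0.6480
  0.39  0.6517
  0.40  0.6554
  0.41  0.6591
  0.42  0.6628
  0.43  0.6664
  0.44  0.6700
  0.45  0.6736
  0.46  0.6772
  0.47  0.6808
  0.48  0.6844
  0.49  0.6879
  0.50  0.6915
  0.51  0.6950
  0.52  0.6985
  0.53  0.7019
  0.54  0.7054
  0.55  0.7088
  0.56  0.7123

σ√T = 0.4 × 1.2247 = 0.4899
ln(S/K) + (r + σ²/2)T = ln(390/360) + (0.021 + 0.4²/2)·1.5 = 0.0800 + 0.1515 = 0.2315
d₁ = 0.2315 / 0.4899 = 0.4726 → 0.47
N(d₁) = N(0.47) = 0.6808
Δ_put = N(d₁) − 1 = 0.6808 − 1 = -0.3192

-0.3192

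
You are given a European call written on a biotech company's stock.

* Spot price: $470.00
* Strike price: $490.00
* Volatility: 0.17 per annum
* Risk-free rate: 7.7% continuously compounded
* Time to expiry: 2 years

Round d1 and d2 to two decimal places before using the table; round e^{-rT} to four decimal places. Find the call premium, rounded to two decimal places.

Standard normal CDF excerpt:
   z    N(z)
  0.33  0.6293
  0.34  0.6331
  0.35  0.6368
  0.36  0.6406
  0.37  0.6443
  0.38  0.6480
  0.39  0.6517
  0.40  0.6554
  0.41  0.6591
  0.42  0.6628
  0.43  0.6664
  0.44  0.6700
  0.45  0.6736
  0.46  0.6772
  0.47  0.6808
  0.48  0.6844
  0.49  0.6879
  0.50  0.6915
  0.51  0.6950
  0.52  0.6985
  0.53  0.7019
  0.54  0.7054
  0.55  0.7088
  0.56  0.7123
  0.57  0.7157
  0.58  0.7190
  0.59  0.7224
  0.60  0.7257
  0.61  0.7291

σ√T = 0.17·√2 = 0.2404
d₁ = [ln(470/490) + (0.077 + 0.17²/2)·2] / 0.2404 = [-0.0417 + 0.1829] / 0.2404 = 0.5874 ⇒ 0.59
d₂ = d₁ − σ√T = 0.5874 − 0.2404 = 0.3470 ⇒ 0.35
exp(−rT) = exp(−0.077·2) = 0.8573
N(d₁) = N(0.59) = 0.7224;  N(d₂) = N(0.35) = 0.6368
C = 470·0.7224 − 490·0.8573·0.6368 = 339.5280 − 267.5050 = 72.0230

$72.02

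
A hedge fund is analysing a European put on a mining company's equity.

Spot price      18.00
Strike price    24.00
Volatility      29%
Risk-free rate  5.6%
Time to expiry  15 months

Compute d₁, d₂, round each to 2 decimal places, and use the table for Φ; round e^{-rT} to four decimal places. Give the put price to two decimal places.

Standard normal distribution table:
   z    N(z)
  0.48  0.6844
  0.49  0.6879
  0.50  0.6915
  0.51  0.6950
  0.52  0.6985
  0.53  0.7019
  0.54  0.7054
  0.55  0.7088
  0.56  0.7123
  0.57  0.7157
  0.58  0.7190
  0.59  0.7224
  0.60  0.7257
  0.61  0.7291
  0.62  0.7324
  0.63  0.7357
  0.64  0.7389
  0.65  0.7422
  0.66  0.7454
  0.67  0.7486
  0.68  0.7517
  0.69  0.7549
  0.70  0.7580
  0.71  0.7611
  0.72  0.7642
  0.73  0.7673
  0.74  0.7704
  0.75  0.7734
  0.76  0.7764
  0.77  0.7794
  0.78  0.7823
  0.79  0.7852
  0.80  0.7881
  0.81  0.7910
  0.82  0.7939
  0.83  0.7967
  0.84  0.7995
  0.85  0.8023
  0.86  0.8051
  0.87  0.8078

σ√T = 0.29 × 1.1180 = 0.3242
d₁ = [ln(18/24) + (0.056 + ½·0.29²)·1.25] / (σ√T) = (-0.2877 + 0.1226) / 0.3242 = -0.5093 which rounds to -0.51
d₂ = -0.5093 − 0.3242 = -0.8335 which rounds to -0.83
exp(−rT) = exp(−0.056·1.25) = 0.9324
N(−d₂) = N(0.83) = 0.7967;  N(−d₁) = N(0.51) = 0.6950
P = 24·0.9324·0.7967 − 18·0.6950 = 17.8282 − 12.5100 = 5.3182

5.32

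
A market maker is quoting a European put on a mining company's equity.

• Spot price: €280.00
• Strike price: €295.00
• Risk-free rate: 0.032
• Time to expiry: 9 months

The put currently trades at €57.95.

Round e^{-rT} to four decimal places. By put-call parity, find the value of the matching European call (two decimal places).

€49.94

exp(−rT) = exp(−0.032·0.75) = 0.9763
Put-call parity: C − P = S − K·e^(−rT) = 280 − 295·0.9763 = 280 − 288.0085 = -8.0085
C = P + (C − P) = 57.95 + (-8.0085) = 49.9415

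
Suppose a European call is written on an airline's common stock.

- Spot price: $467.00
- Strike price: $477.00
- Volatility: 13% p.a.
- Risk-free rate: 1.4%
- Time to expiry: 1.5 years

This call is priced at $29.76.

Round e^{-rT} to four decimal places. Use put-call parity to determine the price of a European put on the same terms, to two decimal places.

exp(−rT) = exp(−0.014·1.5) = 0.9792
Put-call parity: C − P = S − K·e^(−rT) = 467 − 477·0.9792 = 467 − 467.0784 = -0.0784
P = C − (C − P) = 29.76 − (-0.0784) = 29.8384

$29.84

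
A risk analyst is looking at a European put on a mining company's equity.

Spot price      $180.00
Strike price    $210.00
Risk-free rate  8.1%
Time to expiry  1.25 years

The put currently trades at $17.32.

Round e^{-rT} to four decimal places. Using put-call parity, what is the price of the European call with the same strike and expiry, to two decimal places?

$7.54

e^(−rT) = e^(−0.081·1.25) = 0.9037
Put-call parity: C − P = S − K·e^(−rT) = 180 − 210·0.9037 = 180 − 189.7770 = -9.7770
C = P + (C − P) = 17.32 + (-9.7770) = 7.5430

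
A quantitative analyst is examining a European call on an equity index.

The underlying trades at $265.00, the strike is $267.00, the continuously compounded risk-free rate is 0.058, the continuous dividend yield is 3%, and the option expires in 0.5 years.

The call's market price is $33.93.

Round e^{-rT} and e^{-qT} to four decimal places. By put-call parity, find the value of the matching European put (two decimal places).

$32.24

e^(−qT) = e^(−0.03·0.5) = 0.9851;  e^(−rT) = e^(−0.058·0.5) = 0.9714
Put-call parity: C − P = S·e^(−qT) − K·e^(−rT) = 265·0.9851 − 267·0.9714 = 261.0515 − 259.3638 = 1.6877
P = C − (C − P) = 33.93 − (1.6877) = 32.2423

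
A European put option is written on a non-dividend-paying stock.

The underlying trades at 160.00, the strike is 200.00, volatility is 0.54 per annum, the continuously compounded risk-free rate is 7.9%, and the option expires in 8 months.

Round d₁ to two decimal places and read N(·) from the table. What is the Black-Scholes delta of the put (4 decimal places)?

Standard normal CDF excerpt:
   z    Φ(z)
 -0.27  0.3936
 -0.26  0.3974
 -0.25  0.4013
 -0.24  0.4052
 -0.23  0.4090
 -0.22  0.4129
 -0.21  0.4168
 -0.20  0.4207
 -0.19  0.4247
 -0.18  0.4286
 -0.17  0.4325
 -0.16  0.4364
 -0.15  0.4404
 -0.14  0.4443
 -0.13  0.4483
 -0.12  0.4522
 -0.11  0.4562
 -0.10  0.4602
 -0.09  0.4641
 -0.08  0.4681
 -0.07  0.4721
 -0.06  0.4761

-0.5675

σ√T = 0.54 × 0.8165 = 0.4409
d₁ = [ln(160/200) + (0.079 + ½·0.54²)·0.6667] / (σ√T) = (-0.2231 + 0.1499) / 0.4409 = -0.1662 which rounds to -0.17
N(d₁) = N(-0.17) = 0.4325
Δ_put = N(d₁) − 1 = 0.4325 − 1 = -0.5675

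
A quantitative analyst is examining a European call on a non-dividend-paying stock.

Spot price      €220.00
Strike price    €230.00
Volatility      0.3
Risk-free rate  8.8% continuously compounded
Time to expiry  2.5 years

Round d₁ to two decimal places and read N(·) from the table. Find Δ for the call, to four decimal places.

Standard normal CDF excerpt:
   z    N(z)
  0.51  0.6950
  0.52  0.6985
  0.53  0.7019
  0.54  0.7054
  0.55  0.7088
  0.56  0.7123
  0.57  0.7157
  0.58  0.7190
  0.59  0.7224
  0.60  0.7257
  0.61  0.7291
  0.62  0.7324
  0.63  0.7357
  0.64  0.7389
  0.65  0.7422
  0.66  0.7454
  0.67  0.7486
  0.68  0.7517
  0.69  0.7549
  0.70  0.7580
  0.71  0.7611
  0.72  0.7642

σ√T = 0.3 × 1.5811 = 0.4743
d₁ = [ln(220/230) + (0.088 + 0.3²/2)·2.5] / 0.4743 = [-0.0445 + 0.3325] / 0.4743 = 0.6073 which rounds to 0.61
N(d₁) = N(0.61) = 0.7291
Δ_call = N(d₁) = 0.7291

0.7291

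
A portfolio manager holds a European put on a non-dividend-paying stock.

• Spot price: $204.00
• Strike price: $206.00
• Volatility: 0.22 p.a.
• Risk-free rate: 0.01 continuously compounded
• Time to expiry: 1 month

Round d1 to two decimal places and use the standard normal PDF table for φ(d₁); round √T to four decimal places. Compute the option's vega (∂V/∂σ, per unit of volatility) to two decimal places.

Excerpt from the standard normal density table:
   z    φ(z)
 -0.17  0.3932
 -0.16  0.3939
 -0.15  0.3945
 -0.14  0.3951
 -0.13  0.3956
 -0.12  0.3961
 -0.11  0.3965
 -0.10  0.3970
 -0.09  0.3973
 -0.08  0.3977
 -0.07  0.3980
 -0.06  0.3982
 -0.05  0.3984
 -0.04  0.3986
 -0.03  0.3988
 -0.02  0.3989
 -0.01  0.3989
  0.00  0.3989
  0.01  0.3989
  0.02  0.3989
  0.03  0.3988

σ√T = 0.22·√0.08333 = 0.0635
d₁ = [ln(204/206) + (0.01 + 0.22²/2)·0.08333] / 0.0635 = [-0.0098 + 0.0029] / 0.0635 = -0.1087 which rounds to -0.11
√T = √0.08333 = 0.2887
φ(d₁) = φ(-0.11) = 0.3965
vega = S·φ(d₁)·√T = 204·0.3965·0.2887 = 23.3518

23.35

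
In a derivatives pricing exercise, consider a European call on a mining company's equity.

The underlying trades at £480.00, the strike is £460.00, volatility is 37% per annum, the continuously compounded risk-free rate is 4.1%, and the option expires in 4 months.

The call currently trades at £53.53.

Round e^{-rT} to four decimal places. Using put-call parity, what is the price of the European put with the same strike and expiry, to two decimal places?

£27.27

e^(−rT) = e^(−0.041·0.3333) = 0.9864
Put-call parity: C − P = S − K·e^(−rT) = 480 − 460·0.9864 = 480 − 453.7440 = 26.2560
P = C − (C − P) = 53.53 − (26.2560) = 27.2740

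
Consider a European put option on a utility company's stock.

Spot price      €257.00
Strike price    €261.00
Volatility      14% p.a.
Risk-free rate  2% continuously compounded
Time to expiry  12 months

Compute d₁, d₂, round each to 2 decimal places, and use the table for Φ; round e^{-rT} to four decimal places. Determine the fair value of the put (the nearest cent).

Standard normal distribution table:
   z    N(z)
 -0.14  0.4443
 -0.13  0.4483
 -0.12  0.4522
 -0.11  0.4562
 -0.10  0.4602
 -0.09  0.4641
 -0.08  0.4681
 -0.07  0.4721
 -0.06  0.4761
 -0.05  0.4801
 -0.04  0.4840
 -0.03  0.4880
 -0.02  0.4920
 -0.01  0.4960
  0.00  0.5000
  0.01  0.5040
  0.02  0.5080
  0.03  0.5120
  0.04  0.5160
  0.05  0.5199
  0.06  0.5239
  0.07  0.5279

€13.74

σ√T = 0.14·√1 = 0.1400
d₁ = [ln(257/261) + (0.02 + 0.14²/2)·1] / 0.1400 = [-0.0154 + 0.0298] / 0.1400 = 0.1025 which rounds to 0.10
d₂ = d₁ − σ√T = 0.1025 − 0.1400 = -0.0375 which rounds to -0.04
exp(−rT) = exp(−0.02·1) = 0.9802
P = 261·0.9802·N(0.04) − 257·N(-0.10) = 261·0.9802·0.5160 − 257·0.4602 = 132.0094 − 118.2714 = 13.7380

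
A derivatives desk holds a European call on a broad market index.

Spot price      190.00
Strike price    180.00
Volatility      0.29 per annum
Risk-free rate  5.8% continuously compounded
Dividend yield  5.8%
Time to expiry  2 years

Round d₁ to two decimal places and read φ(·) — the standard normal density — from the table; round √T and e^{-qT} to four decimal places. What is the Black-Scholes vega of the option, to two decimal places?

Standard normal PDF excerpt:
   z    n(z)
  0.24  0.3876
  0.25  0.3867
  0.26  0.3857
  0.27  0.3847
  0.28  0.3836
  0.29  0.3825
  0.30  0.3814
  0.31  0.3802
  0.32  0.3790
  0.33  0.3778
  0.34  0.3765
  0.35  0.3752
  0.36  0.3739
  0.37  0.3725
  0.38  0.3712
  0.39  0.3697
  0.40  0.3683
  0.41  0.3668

90.09

σ√T = 0.29·√2 = 0.4101
d₁ = [ln(190/180) + (0.058 − 0.058 + ½·0.29²)·2] / (σ√T) = (0.0541 + 0.0841) / 0.4101 = 0.3369 → 0.34
√T = √2 = 1.4142
φ(d₁) = φ(0.34) = 0.3765
exp(−qT) = exp(−0.058·2) = 0.8905
vega = S·exp(−qT)·φ(d₁)·√T = 190·0.8905·0.3765·1.4142 = 90.0873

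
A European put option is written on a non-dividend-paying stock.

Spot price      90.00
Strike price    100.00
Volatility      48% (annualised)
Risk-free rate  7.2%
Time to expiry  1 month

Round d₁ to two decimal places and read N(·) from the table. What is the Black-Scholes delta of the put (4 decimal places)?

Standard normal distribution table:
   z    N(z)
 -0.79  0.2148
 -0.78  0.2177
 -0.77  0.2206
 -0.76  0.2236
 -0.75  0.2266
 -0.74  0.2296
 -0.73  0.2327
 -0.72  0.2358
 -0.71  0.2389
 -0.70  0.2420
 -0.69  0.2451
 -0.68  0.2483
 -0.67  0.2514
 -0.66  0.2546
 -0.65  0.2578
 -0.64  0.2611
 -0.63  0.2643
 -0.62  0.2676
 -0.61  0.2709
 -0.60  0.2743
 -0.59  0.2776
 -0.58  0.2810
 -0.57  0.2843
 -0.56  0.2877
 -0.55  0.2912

σ√T = 0.48·√0.08333 = 0.1386
d₁ = [ln(90/100) + (0.072 + 0.48²/2)·0.08333] / 0.1386 = [-0.1054 + 0.0156] / 0.1386 = -0.6478 → -0.65
N(d₁) = N(-0.65) = 0.2578
Δ_put = N(d₁) − 1 = 0.2578 − 1 = -0.7422

-0.7422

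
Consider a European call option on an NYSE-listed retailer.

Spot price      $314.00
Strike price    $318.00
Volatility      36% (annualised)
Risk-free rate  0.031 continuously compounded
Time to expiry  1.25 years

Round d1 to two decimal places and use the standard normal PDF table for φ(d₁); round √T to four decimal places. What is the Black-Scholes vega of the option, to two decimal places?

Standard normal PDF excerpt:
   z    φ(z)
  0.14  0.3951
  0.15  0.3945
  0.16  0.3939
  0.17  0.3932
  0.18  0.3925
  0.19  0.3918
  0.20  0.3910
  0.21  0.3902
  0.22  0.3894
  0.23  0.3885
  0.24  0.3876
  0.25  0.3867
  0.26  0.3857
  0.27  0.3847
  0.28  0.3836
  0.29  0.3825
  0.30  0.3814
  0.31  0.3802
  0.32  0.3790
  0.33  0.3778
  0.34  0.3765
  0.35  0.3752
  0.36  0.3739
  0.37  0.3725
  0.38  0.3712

135.05

T = 1.25;  σ√T = 0.4025
d₁ = [ln(314/318) + (0.031 + 0.36²/2)·1.25] / 0.4025 = [-0.0127 + 0.1197] / 0.4025 = 0.2661 ≈ 0.27
√T = √1.25 = 1.1180
φ(d₁) = φ(0.27) = 0.3847
vega = S·φ(d₁)·√T = 314·0.3847·1.1180 = 135.0497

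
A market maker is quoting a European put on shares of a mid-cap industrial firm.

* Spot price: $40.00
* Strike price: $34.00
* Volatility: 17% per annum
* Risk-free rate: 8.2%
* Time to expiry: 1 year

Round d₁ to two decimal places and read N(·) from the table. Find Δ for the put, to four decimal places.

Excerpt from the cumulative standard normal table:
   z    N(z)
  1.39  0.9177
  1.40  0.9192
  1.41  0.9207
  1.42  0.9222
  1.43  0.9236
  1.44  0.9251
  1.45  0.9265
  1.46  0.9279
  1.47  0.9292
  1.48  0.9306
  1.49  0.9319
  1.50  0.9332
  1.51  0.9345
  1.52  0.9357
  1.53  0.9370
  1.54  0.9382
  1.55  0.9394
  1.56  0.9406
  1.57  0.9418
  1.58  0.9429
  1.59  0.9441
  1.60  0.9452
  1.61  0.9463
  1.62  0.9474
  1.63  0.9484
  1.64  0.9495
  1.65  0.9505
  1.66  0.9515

-0.0643

σ√T = 0.17 × 1.0000 = 0.1700
d₁ = [ln(40/34) + (0.082 + 0.17²/2)·1] / 0.1700 = [0.1625 + 0.0965] / 0.1700 = 1.5233 which rounds to 1.52
N(d₁) = N(1.52) = 0.9357
Δ_put = N(d₁) − 1 = 0.9357 − 1 = -0.0643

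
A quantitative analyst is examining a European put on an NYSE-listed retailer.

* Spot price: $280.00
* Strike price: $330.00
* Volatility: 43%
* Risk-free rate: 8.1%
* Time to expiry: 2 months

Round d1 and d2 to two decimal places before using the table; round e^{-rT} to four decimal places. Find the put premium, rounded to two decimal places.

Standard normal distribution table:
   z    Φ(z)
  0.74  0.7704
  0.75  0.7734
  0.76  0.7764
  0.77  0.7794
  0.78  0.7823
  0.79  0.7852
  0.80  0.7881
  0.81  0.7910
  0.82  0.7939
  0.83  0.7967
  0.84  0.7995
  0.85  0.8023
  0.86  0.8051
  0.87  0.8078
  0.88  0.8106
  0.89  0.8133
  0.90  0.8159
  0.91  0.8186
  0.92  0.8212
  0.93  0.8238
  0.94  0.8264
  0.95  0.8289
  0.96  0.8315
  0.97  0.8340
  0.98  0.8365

σ√T = 0.43·√0.1667 = 0.1755
d₁ = [ln(280/330) + (0.081 + ½·0.43²)·0.1667] / (σ√T) = (-0.1643 + 0.0289) / 0.1755 = -0.7713 which rounds to -0.77
d₂ = -0.7713 − 0.1755 = -0.9468 which rounds to -0.95
exp(−rT) = exp(−0.081·0.1667) = 0.9866
N(−d₂) = N(0.95) = 0.8289;  N(−d₁) = N(0.77) = 0.7794
P = 330·0.9866·0.8289 − 280·0.7794 = 269.8716 − 218.2320 = 51.6396

$51.64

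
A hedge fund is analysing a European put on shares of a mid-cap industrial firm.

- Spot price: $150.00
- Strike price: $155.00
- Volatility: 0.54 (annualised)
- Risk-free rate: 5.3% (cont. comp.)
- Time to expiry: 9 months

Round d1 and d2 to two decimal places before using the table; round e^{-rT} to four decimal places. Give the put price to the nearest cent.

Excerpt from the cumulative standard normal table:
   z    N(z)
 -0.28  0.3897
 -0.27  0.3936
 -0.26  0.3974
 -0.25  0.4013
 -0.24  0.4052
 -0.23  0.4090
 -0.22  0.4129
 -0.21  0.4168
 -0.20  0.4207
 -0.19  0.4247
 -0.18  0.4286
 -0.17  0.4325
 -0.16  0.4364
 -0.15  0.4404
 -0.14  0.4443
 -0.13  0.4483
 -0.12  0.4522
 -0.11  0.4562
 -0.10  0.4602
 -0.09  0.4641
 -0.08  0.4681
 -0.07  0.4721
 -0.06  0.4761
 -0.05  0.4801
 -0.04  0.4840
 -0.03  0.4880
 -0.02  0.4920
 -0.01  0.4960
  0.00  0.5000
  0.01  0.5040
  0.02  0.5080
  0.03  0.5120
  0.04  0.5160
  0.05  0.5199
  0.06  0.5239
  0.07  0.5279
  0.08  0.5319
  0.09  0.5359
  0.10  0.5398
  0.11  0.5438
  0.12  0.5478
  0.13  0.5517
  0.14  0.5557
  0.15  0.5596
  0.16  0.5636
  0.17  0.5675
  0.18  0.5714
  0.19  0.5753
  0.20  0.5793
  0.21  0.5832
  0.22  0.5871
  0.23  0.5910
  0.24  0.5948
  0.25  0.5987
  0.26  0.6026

$27.26

σ√T = 0.54 × 0.8660 = 0.4677
d₁ = [ln(150/155) + (0.053 + 0.54²/2)·0.75] / 0.4677 = [-0.0328 + 0.1491] / 0.4677 = 0.2487 → 0.25
d₂ = d₁ − σ√T = 0.2487 − 0.4677 = -0.2189 → -0.22
e^(−rT) = e^(−0.053·0.75) = 0.9610
N(−d₂) = N(0.22) = 0.5871;  N(−d₁) = N(-0.25) = 0.4013
P = 155·0.9610·0.5871 − 150·0.4013 = 87.4515 − 60.1950 = 27.2565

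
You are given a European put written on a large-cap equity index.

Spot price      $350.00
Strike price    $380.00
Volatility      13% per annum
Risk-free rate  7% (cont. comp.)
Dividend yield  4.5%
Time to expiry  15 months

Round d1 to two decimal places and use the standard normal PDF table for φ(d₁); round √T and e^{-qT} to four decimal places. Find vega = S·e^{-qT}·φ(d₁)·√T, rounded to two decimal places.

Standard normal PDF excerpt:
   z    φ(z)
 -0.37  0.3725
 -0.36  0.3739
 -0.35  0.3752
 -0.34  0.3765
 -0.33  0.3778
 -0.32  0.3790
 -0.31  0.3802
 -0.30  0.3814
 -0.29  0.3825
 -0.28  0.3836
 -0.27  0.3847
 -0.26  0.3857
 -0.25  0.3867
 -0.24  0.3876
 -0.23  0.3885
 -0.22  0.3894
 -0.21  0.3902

141.89

σ√T = 0.13 × 1.1180 = 0.1453
d₁ = [ln(350/380) + (0.07 − 0.045 + 0.13²/2)·1.25] / 0.1453 = [-0.0822 + 0.0418] / 0.1453 = -0.2781 → -0.28
√T = √1.25 = 1.1180
φ(d₁) = φ(-0.28) = 0.3836
e^(−qT) = e^(−0.045·1.25) = 0.9453
vega = S·e^(−qT)·φ(d₁)·√T = 350·0.9453·0.3836·1.1180 = 141.8921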